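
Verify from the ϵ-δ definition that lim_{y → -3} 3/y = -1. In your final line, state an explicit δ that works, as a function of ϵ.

δ = min(3/2, (3/2)ϵ)

Fix ϵ > 0. We seek δ > 0 such that 0 < |y + 3| < δ implies |3/y + 1| < ϵ.
|3/y + 1| = 3·|-3 − y|/(3·|y|) = 3|y + 3|/(3|y|).
Restrict δ ≤ 3/2. Then |y + 3| < 3/2 gives |y| > 3/2, so 3|y| > 9/2.
Then |3/y + 1| < 3|y + 3|/(9/2), which is < ϵ when |y + 3| < (3/2)ϵ.
Take δ = min(3/2, (3/2)ϵ). Then 0 < |y + 3| < δ gives both |y + 3| < 3/2 and |y + 3| < (3/2)ϵ, so |3/y + 1| < ϵ.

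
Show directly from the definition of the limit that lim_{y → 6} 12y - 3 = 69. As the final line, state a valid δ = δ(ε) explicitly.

Fix ε > 0. We need δ > 0 so that 0 < |y − 6| < δ implies |(12y - 3) − 69| < ε.
Since (12y - 3) − 69 = 12(y − 6), we have |(12y - 3) − 69| = 12|y − 6|.
So 12|y − 6| < ε exactly when |y − 6| < ε/12.
Take δ = ε/12. If 0 < |y − 6| < δ then |(12y - 3) − 69| = 12|y − 6| < 12·(ε/12) = ε.

δ = ε/12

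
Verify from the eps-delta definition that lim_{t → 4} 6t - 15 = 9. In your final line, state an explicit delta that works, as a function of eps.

Let eps > 0 be given. We need delta > 0 so that 0 < |t − 4| < delta implies |(6t - 15) − 9| < eps.
|(6t - 15) − 9| = |6t - 24| = 6|t − 4|.
Thus it suffices that |t − 4| < eps/6.
Choosing delta = eps/6 gives |(6t - 15) − 9| = 6|t − 4| < eps whenever |t − 4| < delta.

delta = eps/6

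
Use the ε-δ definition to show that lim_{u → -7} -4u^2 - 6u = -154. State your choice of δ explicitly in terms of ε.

δ = min(1, ε/54)

Suppose ε > 0. We want δ > 0 such that 0 < |u + 7| < δ implies |(-4u^2 - 6u) + 154| < ε.
(-4u^2 - 6u) + 154 = -4u^2 - 6u + 154 = (u + 7)(-4u + 22).
So |(-4u^2 - 6u) + 154| = |u + 7|·|-4u + 22|.
Require δ ≤ 1. Then |u + 7| < 1 gives |u| < 8, and by the triangle inequality |-4u + 22| ≤ 4·8 + 22 = 54.
Hence |(-4u^2 - 6u) + 154| ≤ 54|u + 7| < ε provided |u + 7| < ε/54.
Take δ = min(1, ε/54). Then 0 < |u + 7| < δ gives both |u + 7| < 1 and |u + 7| < ε/54, so |(-4u^2 - 6u) + 154| < ε.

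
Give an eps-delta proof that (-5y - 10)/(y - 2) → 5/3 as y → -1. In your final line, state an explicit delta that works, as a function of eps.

Let eps > 0. We want delta > 0 with 0 < |y + 1| < delta ⇒ |(-5y - 10)/(y - 2) − (5/3)| < eps.
Combining over a common denominator, (-5y - 10)/(y - 2) − (5/3) = [(-5y - 10)·(-3) − (-5)·(y - 2)] / [(-3)·(y - 2)] = 20(y + 1) / ((-3)(y - 2)).
So |(-5y - 10)/(y - 2) − (5/3)| = 20|y + 1| / (3·|y − 2|).
Restrict delta ≤ 3/2. Then |y + 1| < 3/2 gives |y − 2| = |(y + 1) + (-3)| ≥ 3 − 3/2 = 3/2.
Hence |(-5y - 10)/(y - 2) − (5/3)| < 20|y + 1|/(3·(3/2)) = (40/9)|y + 1|, which is < eps once |y + 1| < (9/40)eps.
Take delta = min(3/2, (9/40)eps). Then 0 < |y + 1| < delta forces both bounds, so |(-5y - 10)/(y - 2) − (5/3)| < eps.

delta = min(3/2, (9/40)eps)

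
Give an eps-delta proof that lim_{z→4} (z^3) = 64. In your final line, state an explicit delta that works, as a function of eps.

delta = min(1, eps/61)

Fix eps > 0. We seek delta > 0 with 0 < |z − 4| < delta ⇒ |z^3 − 64| < eps.
Factor: z^3 − 64 = (z − 4)(z^2 + 4z + 16), so |z^3 − 64| = |z − 4|·|z^2 + 4z + 16|.
Impose delta ≤ 1 so that |z| < 5; then |z^2 + 4z + 16| ≤ 61.
Hence |z^3 − 64| ≤ 61|z − 4|, which is < eps once |z − 4| < eps/61.
Take delta = min(1, eps/61). If 0 < |z − 4| < delta then both bounds hold and |z^3 − 64| ≤ 61|z − 4| < 61·(eps/61) = eps.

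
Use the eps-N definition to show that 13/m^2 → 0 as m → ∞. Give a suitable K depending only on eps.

K = (13/eps)^{1/2}

Let eps > 0. For m ≥ 1, |13/m^2 − 0| = 13/m^2.
13/m^2 < eps ⇔ m^2 > 13/eps ⇔ m > (13/eps)^{1/2}.
Take K = (13/eps)^{1/2}. Then m > K implies 13/m^2 < eps.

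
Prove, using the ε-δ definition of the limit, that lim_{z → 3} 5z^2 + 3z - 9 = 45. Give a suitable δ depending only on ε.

Let ε > 0 be given. We want δ > 0 such that 0 < |z − 3| < δ implies |(5z^2 + 3z - 9) − 45| < ε.
(5z^2 + 3z - 9) − 45 = 5z^2 + 3z - 54 = (z − 3)(5z + 18).
So |(5z^2 + 3z - 9) − 45| = |z − 3|·|5z + 18|.
Require δ ≤ 2. Then |z − 3| < 2 gives |z| < 5, and by the triangle inequality |5z + 18| ≤ 5·5 + 18 = 43.
Hence |(5z^2 + 3z - 9) − 45| ≤ 43|z − 3| < ε provided |z − 3| < ε/43.
Take δ = min(2, ε/43). Then 0 < |z − 3| < δ gives both |z − 3| < 2 and |z − 3| < ε/43, so |(5z^2 + 3z - 9) − 45| < ε.

δ = min(2, ε/43)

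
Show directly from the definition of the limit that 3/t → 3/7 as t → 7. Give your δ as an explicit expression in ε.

Let ε > 0. We seek δ > 0 such that 0 < |t − 7| < δ implies |3/t − (3/7)| < ε.
|3/t − (3/7)| = 3·|7 − t|/(7·|t|) = 3|t − 7|/(7|t|).
Require δ ≤ 7/2 so that |t| > 7 − 7/2 = 7/2, hence 7|t| > 49/2.
Then |3/t − (3/7)| < 3|t − 7|/(49/2), which is < ε when |t − 7| < (49/6)ε.
Take δ = min(7/2, (49/6)ε). Then 0 < |t − 7| < δ gives both |t − 7| < 7/2 and |t − 7| < (49/6)ε, so |3/t − (3/7)| < ε.

δ = min(7/2, (49/6)ε)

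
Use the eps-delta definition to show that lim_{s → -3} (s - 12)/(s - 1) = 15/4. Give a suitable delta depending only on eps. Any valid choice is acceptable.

delta = min(2, (8/11)eps)

Fix eps > 0. We want delta > 0 with 0 < |s + 3| < delta ⇒ |(s - 12)/(s - 1) − (15/4)| < eps.
Combining over a common denominator, (s - 12)/(s - 1) − (15/4) = [(s - 12)·(-4) − (-15)·(s - 1)] / [(-4)·(s - 1)] = 11(s + 3) / ((-4)(s - 1)).
So |(s - 12)/(s - 1) − (15/4)| = 11|s + 3| / (4·|s − 1|).
Require delta ≤ 2, so |s − 1| ≥ |-4| − |s + 3| > 4 − 2 = 2.
Hence |(s - 12)/(s - 1) − (15/4)| < 11|s + 3|/(4·2) = (11/8)|s + 3|, which is < eps once |s + 3| < (8/11)eps.
Take delta = min(2, (8/11)eps). Then 0 < |s + 3| < delta forces both bounds, so |(s - 12)/(s - 1) − (15/4)| < eps.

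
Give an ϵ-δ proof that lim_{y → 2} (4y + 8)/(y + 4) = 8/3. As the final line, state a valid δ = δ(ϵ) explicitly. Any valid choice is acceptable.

Let ϵ > 0 be given. We want δ > 0 with 0 < |y − 2| < δ ⇒ |(4y + 8)/(y + 4) − (8/3)| < ϵ.
Combining over a common denominator, (4y + 8)/(y + 4) − (8/3) = [(4y + 8)·6 − 16·(y + 4)] / [6·(y + 4)] = 8(y − 2) / (6(y + 4)).
So |(4y + 8)/(y + 4) − (8/3)| = 8|y − 2| / (6·|y + 4|).
Require δ ≤ 3, so |y + 4| ≥ |6| − |y − 2| > 6 − 3 = 3.
Hence |(4y + 8)/(y + 4) − (8/3)| < 8|y − 2|/(6·3) = (4/9)|y − 2|, which is < ϵ once |y − 2| < (9/4)ϵ.
Take δ = min(3, (9/4)ϵ). Then 0 < |y − 2| < δ forces both bounds, so |(4y + 8)/(y + 4) − (8/3)| < ϵ.

δ = min(3, (9/4)ϵ)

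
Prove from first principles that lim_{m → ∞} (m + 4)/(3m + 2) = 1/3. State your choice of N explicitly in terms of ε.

Suppose ε > 0. For m ≥ 1, |(m + 4)/(3m + 2) − (1/3)| = |10|/(3(3m + 2)) = 10/(3(3m + 2)).
Since 3m + 2 ≥ 3m for m ≥ 1, this is ≤ 10/(3·3m) = (10/9)/m.
So |(m + 4)/(3m + 2) − (1/3)| < ε whenever m > (10/9)/ε.
Take N = (10/9)/ε. If m > N then |(m + 4)/(3m + 2) − (1/3)| ≤ (10/9)/m < ε.

N = (10/9)/ε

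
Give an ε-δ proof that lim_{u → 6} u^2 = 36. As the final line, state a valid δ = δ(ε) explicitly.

Fix ε > 0. We seek δ > 0 with 0 < |u − 6| < δ ⇒ |u^2 − 36| < ε.
Factor: u^2 − 36 = (u − 6)(u + 6), so |u^2 − 36| = |u − 6|·|u + 6|.
Impose δ ≤ 1 so that |u| < 7; then |u + 6| ≤ 13.
Hence |u^2 − 36| ≤ 13|u − 6|, which is < ε once |u − 6| < ε/13.
Take δ = min(1, ε/13). If 0 < |u − 6| < δ then both bounds hold and |u^2 − 36| ≤ 13|u − 6| < 13·(ε/13) = ε.

δ = min(1, ε/13)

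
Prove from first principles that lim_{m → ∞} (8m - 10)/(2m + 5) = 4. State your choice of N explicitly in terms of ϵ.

Fix ϵ > 0. For m ≥ 1, |(8m - 10)/(2m + 5) − 4| = |-60|/(2(2m + 5)) = 60/(2(2m + 5)).
Since 2m + 5 ≥ 2m for m ≥ 1, this is ≤ 60/(2·2m) = 15/m.
So |(8m - 10)/(2m + 5) − 4| < ϵ whenever m > 15/ϵ.
Take N = 15/ϵ. If m > N then |(8m - 10)/(2m + 5) − 4| ≤ 15/m < ϵ.

N = 15/ϵ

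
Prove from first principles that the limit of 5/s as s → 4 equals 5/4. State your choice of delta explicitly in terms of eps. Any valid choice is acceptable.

Let eps > 0. We seek delta > 0 such that 0 < |s − 4| < delta implies |5/s − (5/4)| < eps.
|5/s − (5/4)| = 5·|4 − s|/(4·|s|) = 5|s − 4|/(4|s|).
Require delta ≤ 2 so that |s| > 4 − 2 = 2, hence 4|s| > 8.
Then |5/s − (5/4)| < 5|s − 4|/8, which is < eps when |s − 4| < (8/5)eps.
Take delta = min(2, (8/5)eps). Then 0 < |s − 4| < delta gives both |s − 4| < 2 and |s − 4| < (8/5)eps, so |5/s − (5/4)| < eps.

delta = min(2, (8/5)eps)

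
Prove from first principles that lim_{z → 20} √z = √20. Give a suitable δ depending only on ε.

Let ε > 0 be given. We want δ > 0 such that 0 < |z − 20| < δ implies |√z − √20| < ε.
Rationalise: √z − √20 = (z − 20)/(√z + √20), so |√z − √20| = |z − 20|/(√z + √20).
Restrict δ ≤ 20 so that |z − 20| < 20 forces z > 0, and then √z + √20 > √20.
Hence |√z − √20| < |z − 20|/√20, which is < ε once |z − 20| < √20·ε.
Take δ = min(20, √20·ε). If 0 < |z − 20| < δ then z > 0 and |√z − √20| < |z − 20|/√20 < ε.

δ = min(20, √20·ε)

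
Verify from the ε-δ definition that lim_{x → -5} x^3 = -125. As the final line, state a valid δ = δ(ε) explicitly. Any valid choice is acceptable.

δ = min(2, ε/109)

Fix ε > 0. We seek δ > 0 with 0 < |x + 5| < δ ⇒ |x^3 + 125| < ε.
Factor: x^3 + 125 = (x + 5)(x^2 - 5x + 25), so |x^3 + 125| = |x + 5|·|x^2 - 5x + 25|.
Restrict δ ≤ 2. Then |x + 5| < 2 gives |x| < 7, so by the triangle inequality |x^2 - 5x + 25| ≤ 7^2 + 5·7 + 25 = 109.
Hence |x^3 + 125| ≤ 109|x + 5|, which is < ε once |x + 5| < ε/109.
Take δ = min(2, ε/109). If 0 < |x + 5| < δ then both bounds hold and |x^3 + 125| ≤ 109|x + 5| < 109·(ε/109) = ε.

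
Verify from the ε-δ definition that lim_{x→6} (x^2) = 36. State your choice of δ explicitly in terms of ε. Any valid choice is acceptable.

δ = min(1, ε/13)

Suppose ε > 0. We seek δ > 0 with 0 < |x − 6| < δ ⇒ |x^2 − 36| < ε.
Factor: x^2 − 36 = (x − 6)(x + 6), so |x^2 − 36| = |x − 6|·|x + 6|.
Impose δ ≤ 1 so that |x| < 7; then |x + 6| ≤ 13.
Hence |x^2 − 36| ≤ 13|x − 6|, which is < ε once |x − 6| < ε/13.
Take δ = min(1, ε/13). If 0 < |x − 6| < δ then both bounds hold and |x^2 − 36| ≤ 13|x − 6| < 13·(ε/13) = ε.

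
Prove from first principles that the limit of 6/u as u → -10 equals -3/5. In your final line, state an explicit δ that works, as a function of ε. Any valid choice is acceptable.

δ = min(5, (25/3)ε)

Let ε > 0. We seek δ > 0 such that 0 < |u + 10| < δ implies |6/u + 3/5| < ε.
|6/u + 3/5| = 6·|-10 − u|/(10·|u|) = 6|u + 10|/(10|u|).
Restrict δ ≤ 5. Then |u + 10| < 5 gives |u| > 5, so 10|u| > 50.
Then |6/u + 3/5| < 6|u + 10|/50, which is < ε when |u + 10| < (25/3)ε.
Take δ = min(5, (25/3)ε). Then 0 < |u + 10| < δ gives both |u + 10| < 5 and |u + 10| < (25/3)ε, so |6/u + 3/5| < ε.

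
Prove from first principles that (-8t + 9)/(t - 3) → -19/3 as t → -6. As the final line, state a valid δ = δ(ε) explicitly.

Let ε > 0 be given. We want δ > 0 with 0 < |t + 6| < δ ⇒ |(-8t + 9)/(t - 3) + 19/3| < ε.
Combining over a common denominator, (-8t + 9)/(t - 3) + 19/3 = [(-8t + 9)·(-9) − 57·(t - 3)] / [(-9)·(t - 3)] = 15(t + 6) / ((-9)(t - 3)).
So |(-8t + 9)/(t - 3) + 19/3| = 15|t + 6| / (9·|t − 3|).
Restrict δ ≤ 9/2. Then |t + 6| < 9/2 gives |t − 3| = |(t + 6) + (-9)| ≥ 9 − 9/2 = 9/2.
Hence |(-8t + 9)/(t - 3) + 19/3| < 15|t + 6|/(9·(9/2)) = (10/27)|t + 6|, which is < ε once |t + 6| < (27/10)ε.
Take δ = min(9/2, (27/10)ε). Then 0 < |t + 6| < δ forces both bounds, so |(-8t + 9)/(t - 3) + 19/3| < ε.

δ = min(9/2, (27/10)ε)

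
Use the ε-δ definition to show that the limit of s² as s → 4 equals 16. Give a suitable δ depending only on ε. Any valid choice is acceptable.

δ = min(1, ε/9)

Suppose ε > 0. We seek δ > 0 with 0 < |s − 4| < δ ⇒ |s² − 16| < ε.
Factor: s² − 16 = (s − 4)(s + 4), so |s² − 16| = |s − 4|·|s + 4|.
Restrict δ ≤ 1. Then |s − 4| < 1 gives |s| < 5, so by the triangle inequality |s + 4| ≤ 5 + 4 = 9.
Hence |s² − 16| ≤ 9|s − 4|, which is < ε once |s − 4| < ε/9.
Take δ = min(1, ε/9). If 0 < |s − 4| < δ then both bounds hold and |s² − 16| ≤ 9|s − 4| < 9·(ε/9) = ε.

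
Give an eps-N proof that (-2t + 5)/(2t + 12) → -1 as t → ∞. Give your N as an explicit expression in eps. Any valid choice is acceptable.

N = (17/2)/eps

Let eps > 0. We seek N > 0 such that t > N implies |(-2t + 5)/(2t + 12) + 1| < eps.
(-2t + 5)/(2t + 12) + 1 = (2(-2t + 5) − (-2)(2t + 12)) / (2(2t + 12)) = 34/(2(2t + 12)).
For t > 0 we have 2t + 12 > 2t, so |(-2t + 5)/(2t + 12) + 1| = 34/(2(2t + 12)) < 34/(2·2t) = (17/2)/t.
Thus |(-2t + 5)/(2t + 12) + 1| < eps whenever t > (17/2)/eps.
Take N = (17/2)/eps. If t > N then |(-2t + 5)/(2t + 12) + 1| < (17/2)/t < eps.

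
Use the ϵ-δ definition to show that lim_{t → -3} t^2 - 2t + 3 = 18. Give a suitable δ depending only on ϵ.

δ = min(1, ϵ/9)

Let ϵ > 0. We want δ > 0 such that 0 < |t + 3| < δ implies |(t^2 - 2t + 3) − 18| < ϵ.
(t^2 - 2t + 3) − 18 = t^2 - 2t - 15 = (t + 3)(t - 5).
So |(t^2 - 2t + 3) − 18| = |t + 3|·|t - 5|.
Require δ ≤ 1. Then |t + 3| < 1 gives |t| < 4, and by the triangle inequality |t - 5| ≤ 4 + 5 = 9.
Hence |(t^2 - 2t + 3) − 18| ≤ 9|t + 3| < ϵ provided |t + 3| < ϵ/9.
Take δ = min(1, ϵ/9). Then 0 < |t + 3| < δ gives both |t + 3| < 1 and |t + 3| < ϵ/9, so |(t^2 - 2t + 3) − 18| < ϵ.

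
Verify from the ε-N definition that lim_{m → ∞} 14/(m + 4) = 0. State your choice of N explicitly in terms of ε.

Suppose ε > 0. For m ≥ 1, |14/(m + 4) − 0| = 14/(m + 4) ≤ 14/m.
We need 14/m < ε, i.e. m > 14/ε.
Take N = 14/ε. If m > N then |14/(m + 4)| ≤ 14/m < ε.

N = 14/ε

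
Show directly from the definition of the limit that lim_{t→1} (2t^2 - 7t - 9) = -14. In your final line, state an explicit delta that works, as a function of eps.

delta = min(2, eps/11)

Fix eps > 0. We want delta > 0 such that 0 < |t − 1| < delta implies |(2t^2 - 7t - 9) + 14| < eps.
(2t^2 - 7t - 9) + 14 = 2t^2 - 7t + 5 = (t − 1)(2t - 5).
So |(2t^2 - 7t - 9) + 14| = |t − 1|·|2t - 5|.
Require delta ≤ 2. Then |t − 1| < 2 gives |t| < 3, and by the triangle inequality |2t - 5| ≤ 2·3 + 5 = 11.
Hence |(2t^2 - 7t - 9) + 14| ≤ 11|t − 1| < eps provided |t − 1| < eps/11.
Choosing delta = min(2, eps/11) ensures both conditions, hence |(2t^2 - 7t - 9) + 14| < eps.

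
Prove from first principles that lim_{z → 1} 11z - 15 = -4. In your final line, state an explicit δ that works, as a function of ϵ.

Suppose ϵ > 0. We need δ > 0 so that 0 < |z − 1| < δ implies |(11z - 15) + 4| < ϵ.
Since (11z - 15) + 4 = 11(z − 1), we have |(11z - 15) + 4| = 11|z − 1|.
So 11|z − 1| < ϵ exactly when |z − 1| < ϵ/11.
Choosing δ = ϵ/11 gives |(11z - 15) + 4| = 11|z − 1| < ϵ whenever |z − 1| < δ.

δ = ϵ/11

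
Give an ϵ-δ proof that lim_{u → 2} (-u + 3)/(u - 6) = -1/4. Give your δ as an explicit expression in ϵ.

Suppose ϵ > 0. We want δ > 0 with 0 < |u − 2| < δ ⇒ |(-u + 3)/(u - 6) + 1/4| < ϵ.
Combining over a common denominator, (-u + 3)/(u - 6) + 1/4 = [(-u + 3)·(-4) − 1·(u - 6)] / [(-4)·(u - 6)] = 3(u − 2) / ((-4)(u - 6)).
So |(-u + 3)/(u - 6) + 1/4| = 3|u − 2| / (4·|u − 6|).
Restrict δ ≤ 2. Then |u − 2| < 2 gives |u − 6| = |(u − 2) + (-4)| ≥ 4 − 2 = 2.
Hence |(-u + 3)/(u - 6) + 1/4| < 3|u − 2|/(4·2) = (3/8)|u − 2|, which is < ϵ once |u − 2| < (8/3)ϵ.
Take δ = min(2, (8/3)ϵ). Then 0 < |u − 2| < δ forces both bounds, so |(-u + 3)/(u - 6) + 1/4| < ϵ.

δ = min(2, (8/3)ϵ)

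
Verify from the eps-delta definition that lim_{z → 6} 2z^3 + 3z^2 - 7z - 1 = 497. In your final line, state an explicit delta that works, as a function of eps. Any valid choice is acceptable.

Fix eps > 0. We want delta > 0 such that 0 < |z − 6| < delta implies |(2z^3 + 3z^2 - 7z - 1) − 497| < eps.
(2z^3 + 3z^2 - 7z - 1) − 497 = 2z^3 + 3z^2 - 7z - 498 = (z − 6)(2z^2 + 15z + 83).
So |(2z^3 + 3z^2 - 7z - 1) − 497| = |z − 6|·|2z^2 + 15z + 83|.
Assume first that |z − 6| < 2, so |z| < 8. Then |2z^2 + 15z + 83| ≤ 2·8^2 + 15·8 + 83 = 331.
Hence |(2z^3 + 3z^2 - 7z - 1) − 497| ≤ 331|z − 6| < eps provided |z − 6| < eps/331.
Choosing delta = min(2, eps/331) ensures both conditions, hence |(2z^3 + 3z^2 - 7z - 1) − 497| < eps.

delta = min(2, eps/331)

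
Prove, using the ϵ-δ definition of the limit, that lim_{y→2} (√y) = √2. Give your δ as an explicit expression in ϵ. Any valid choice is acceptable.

δ = min(2, √2·ϵ)

Let ϵ > 0. We want δ > 0 such that 0 < |y − 2| < δ implies |√y − √2| < ϵ.
Multiplying by the conjugate, |√y − √2| = |y − 2|/(√y + √2).
Restrict δ ≤ 2 so that |y − 2| < 2 forces y > 0, and then √y + √2 > √2.
Hence |√y − √2| < |y − 2|/√2, which is < ϵ once |y − 2| < √2·ϵ.
Take δ = min(2, √2·ϵ). If 0 < |y − 2| < δ then y > 0 and |√y − √2| < |y − 2|/√2 < ϵ.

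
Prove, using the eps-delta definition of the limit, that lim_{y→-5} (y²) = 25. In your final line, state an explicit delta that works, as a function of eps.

Fix eps > 0. We seek delta > 0 with 0 < |y + 5| < delta ⇒ |y² − 25| < eps.
Factor: y² − 25 = (y + 5)(y - 5), so |y² − 25| = |y + 5|·|y - 5|.
Restrict delta ≤ 1. Then |y + 5| < 1 gives |y| < 6, so by the triangle inequality |y - 5| ≤ 6 + 5 = 11.
Hence |y² − 25| ≤ 11|y + 5|, which is < eps once |y + 5| < eps/11.
Take delta = min(1, eps/11). If 0 < |y + 5| < delta then both bounds hold and |y² − 25| ≤ 11|y + 5| < 11·(eps/11) = eps.

delta = min(1, eps/11)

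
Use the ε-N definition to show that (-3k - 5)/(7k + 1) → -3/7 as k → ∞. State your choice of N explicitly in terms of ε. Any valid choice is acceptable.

Suppose ε > 0. For k ≥ 1, |(-3k - 5)/(7k + 1) + 3/7| = |-32|/(7(7k + 1)) = 32/(7(7k + 1)).
Since 7k + 1 ≥ 7k for k ≥ 1, this is ≤ 32/(7·7k) = (32/49)/k.
So |(-3k - 5)/(7k + 1) + 3/7| < ε whenever k > (32/49)/ε.
Take N = (32/49)/ε. If k > N then |(-3k - 5)/(7k + 1) + 3/7| ≤ (32/49)/k < ε.

N = (32/49)/ε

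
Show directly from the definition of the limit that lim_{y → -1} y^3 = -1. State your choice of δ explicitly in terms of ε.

δ = min(1, ε/7)

Let ε > 0 be given. We seek δ > 0 with 0 < |y + 1| < δ ⇒ |y^3 + 1| < ε.
Factor: y^3 + 1 = (y + 1)(y^2 - y + 1), so |y^3 + 1| = |y + 1|·|y^2 - y + 1|.
Impose δ ≤ 1 so that |y| < 2; then |y^2 - y + 1| ≤ 7.
Hence |y^3 + 1| ≤ 7|y + 1|, which is < ε once |y + 1| < ε/7.
Take δ = min(1, ε/7). If 0 < |y + 1| < δ then both bounds hold and |y^3 + 1| ≤ 7|y + 1| < 7·(ε/7) = ε.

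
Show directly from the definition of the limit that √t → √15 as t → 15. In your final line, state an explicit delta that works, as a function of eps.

delta = min(15, √15·eps)

Suppose eps > 0. We want delta > 0 such that 0 < |t − 15| < delta implies |√t − √15| < eps.
Multiplying by the conjugate, |√t − √15| = |t − 15|/(√t + √15).
Restrict delta ≤ 15 so that |t − 15| < 15 forces t > 0, and then √t + √15 > √15.
Hence |√t − √15| < |t − 15|/√15, which is < eps once |t − 15| < √15·eps.
Take delta = min(15, √15·eps). If 0 < |t − 15| < delta then t > 0 and |√t − √15| < |t − 15|/√15 < eps.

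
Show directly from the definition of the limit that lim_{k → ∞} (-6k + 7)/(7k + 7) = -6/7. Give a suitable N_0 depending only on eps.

Suppose eps > 0. For k ≥ 1, |(-6k + 7)/(7k + 7) + 6/7| = |91|/(7(7k + 7)) = 91/(7(7k + 7)).
Since 7k + 7 ≥ 7k for k ≥ 1, this is ≤ 91/(7·7k) = (13/7)/k.
So |(-6k + 7)/(7k + 7) + 6/7| < eps whenever k > (13/7)/eps.
Take N_0 = (13/7)/eps. If k > N_0 then |(-6k + 7)/(7k + 7) + 6/7| ≤ (13/7)/k < eps.

N_0 = (13/7)/eps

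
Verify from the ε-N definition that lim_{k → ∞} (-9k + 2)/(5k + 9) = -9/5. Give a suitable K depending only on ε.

Fix ε > 0. For k ≥ 1, |(-9k + 2)/(5k + 9) + 9/5| = |91|/(5(5k + 9)) = 91/(5(5k + 9)).
Since 5k + 9 ≥ 5k for k ≥ 1, this is ≤ 91/(5·5k) = (91/25)/k.
So |(-9k + 2)/(5k + 9) + 9/5| < ε whenever k > (91/25)/ε.
Take K = (91/25)/ε. If k > K then |(-9k + 2)/(5k + 9) + 9/5| ≤ (91/25)/k < ε.

K = (91/25)/ε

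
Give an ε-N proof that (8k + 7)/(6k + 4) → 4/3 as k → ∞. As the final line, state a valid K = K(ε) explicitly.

Fix ε > 0. For k ≥ 1, |(8k + 7)/(6k + 4) − (4/3)| = |10|/(6(6k + 4)) = 10/(6(6k + 4)).
Since 6k + 4 ≥ 6k for k ≥ 1, this is ≤ 10/(6·6k) = (5/18)/k.
So |(8k + 7)/(6k + 4) − (4/3)| < ε whenever k > (5/18)/ε.
Take K = (5/18)/ε. If k > K then |(8k + 7)/(6k + 4) − (4/3)| ≤ (5/18)/k < ε.

K = (5/18)/ε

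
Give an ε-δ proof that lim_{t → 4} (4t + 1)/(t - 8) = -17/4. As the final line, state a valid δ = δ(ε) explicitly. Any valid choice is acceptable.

δ = min(2, (8/33)ε)

Suppose ε > 0. We want δ > 0 with 0 < |t − 4| < δ ⇒ |(4t + 1)/(t - 8) + 17/4| < ε.
Combining over a common denominator, (4t + 1)/(t - 8) + 17/4 = [(4t + 1)·(-4) − 17·(t - 8)] / [(-4)·(t - 8)] = -33(t − 4) / ((-4)(t - 8)).
So |(4t + 1)/(t - 8) + 17/4| = 33|t − 4| / (4·|t − 8|).
Require δ ≤ 2, so |t − 8| ≥ |-4| − |t − 4| > 4 − 2 = 2.
Hence |(4t + 1)/(t - 8) + 17/4| < 33|t − 4|/(4·2) = (33/8)|t − 4|, which is < ε once |t − 4| < (8/33)ε.
Take δ = min(2, (8/33)ε). Then 0 < |t − 4| < δ forces both bounds, so |(4t + 1)/(t - 8) + 17/4| < ε.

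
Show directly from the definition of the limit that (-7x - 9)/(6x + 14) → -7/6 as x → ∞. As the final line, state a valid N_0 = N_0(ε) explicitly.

N_0 = (11/9)/ε

Suppose ε > 0. We seek N_0 > 0 such that x > N_0 implies |(-7x - 9)/(6x + 14) + 7/6| < ε.
(-7x - 9)/(6x + 14) + 7/6 = (6(-7x - 9) − (-7)(6x + 14)) / (6(6x + 14)) = 44/(6(6x + 14)).
For x > 0 we have 6x + 14 > 6x, so |(-7x - 9)/(6x + 14) + 7/6| = 44/(6(6x + 14)) < 44/(6·6x) = (11/9)/x.
Thus |(-7x - 9)/(6x + 14) + 7/6| < ε whenever x > (11/9)/ε.
Take N_0 = (11/9)/ε. If x > N_0 then |(-7x - 9)/(6x + 14) + 7/6| < (11/9)/x < ε.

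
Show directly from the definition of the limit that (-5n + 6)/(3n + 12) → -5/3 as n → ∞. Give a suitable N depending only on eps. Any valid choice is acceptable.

Let eps > 0. For n ≥ 1, |(-5n + 6)/(3n + 12) + 5/3| = |78|/(3(3n + 12)) = 78/(3(3n + 12)).
Since 3n + 12 ≥ 3n for n ≥ 1, this is ≤ 78/(3·3n) = (26/3)/n.
So |(-5n + 6)/(3n + 12) + 5/3| < eps whenever n > (26/3)/eps.
Take N = (26/3)/eps. If n > N then |(-5n + 6)/(3n + 12) + 5/3| ≤ (26/3)/n < eps.

N = (26/3)/eps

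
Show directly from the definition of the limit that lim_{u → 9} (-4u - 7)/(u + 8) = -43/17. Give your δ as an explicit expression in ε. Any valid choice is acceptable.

δ = min(17/2, (289/50)ε)

Fix ε > 0. We want δ > 0 with 0 < |u − 9| < δ ⇒ |(-4u - 7)/(u + 8) + 43/17| < ε.
Combining over a common denominator, (-4u - 7)/(u + 8) + 43/17 = [(-4u - 7)·17 − (-43)·(u + 8)] / [17·(u + 8)] = -25(u − 9) / (17(u + 8)).
So |(-4u - 7)/(u + 8) + 43/17| = 25|u − 9| / (17·|u + 8|).
Restrict δ ≤ 17/2. Then |u − 9| < 17/2 gives |u + 8| = |(u − 9) + 17| ≥ 17 − 17/2 = 17/2.
Hence |(-4u - 7)/(u + 8) + 43/17| < 25|u − 9|/(17·(17/2)) = (50/289)|u − 9|, which is < ε once |u − 9| < (289/50)ε.
Take δ = min(17/2, (289/50)ε). Then 0 < |u − 9| < δ forces both bounds, so |(-4u - 7)/(u + 8) + 43/17| < ε.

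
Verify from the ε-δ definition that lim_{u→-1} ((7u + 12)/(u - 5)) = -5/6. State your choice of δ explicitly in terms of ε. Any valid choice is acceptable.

Suppose ε > 0. We want δ > 0 with 0 < |u + 1| < δ ⇒ |(7u + 12)/(u - 5) + 5/6| < ε.
Combining over a common denominator, (7u + 12)/(u - 5) + 5/6 = [(7u + 12)·(-6) − 5·(u - 5)] / [(-6)·(u - 5)] = -47(u + 1) / ((-6)(u - 5)).
So |(7u + 12)/(u - 5) + 5/6| = 47|u + 1| / (6·|u − 5|).
Require δ ≤ 3, so |u − 5| ≥ |-6| − |u + 1| > 6 − 3 = 3.
Hence |(7u + 12)/(u - 5) + 5/6| < 47|u + 1|/(6·3) = (47/18)|u + 1|, which is < ε once |u + 1| < (18/47)ε.
Take δ = min(3, (18/47)ε). Then 0 < |u + 1| < δ forces both bounds, so |(7u + 12)/(u - 5) + 5/6| < ε.

δ = min(3, (18/47)ε)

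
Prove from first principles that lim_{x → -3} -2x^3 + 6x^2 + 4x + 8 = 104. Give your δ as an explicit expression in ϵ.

Let ϵ > 0. We want δ > 0 such that 0 < |x + 3| < δ implies |(-2x^3 + 6x^2 + 4x + 8) − 104| < ϵ.
(-2x^3 + 6x^2 + 4x + 8) − 104 = -2x^3 + 6x^2 + 4x - 96 = (x + 3)(-2x^2 + 12x - 32).
So |(-2x^3 + 6x^2 + 4x + 8) − 104| = |x + 3|·|-2x^2 + 12x - 32|.
Require δ ≤ 2. Then |x + 3| < 2 gives |x| < 5, and by the triangle inequality |-2x^2 + 12x - 32| ≤ 2·5^2 + 12·5 + 32 = 142.
Hence |(-2x^3 + 6x^2 + 4x + 8) − 104| ≤ 142|x + 3| < ϵ provided |x + 3| < ϵ/142.
Take δ = min(2, ϵ/142). Then 0 < |x + 3| < δ gives both |x + 3| < 2 and |x + 3| < ϵ/142, so |(-2x^3 + 6x^2 + 4x + 8) − 104| < ϵ.

δ = min(2, ϵ/142)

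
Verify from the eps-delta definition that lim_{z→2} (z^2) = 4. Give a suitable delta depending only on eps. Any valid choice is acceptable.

Let eps > 0 be given. We seek delta > 0 with 0 < |z − 2| < delta ⇒ |z^2 − 4| < eps.
Factor: z^2 − 4 = (z − 2)(z + 2), so |z^2 − 4| = |z − 2|·|z + 2|.
Impose delta ≤ 1 so that |z| < 3; then |z + 2| ≤ 5.
Hence |z^2 − 4| ≤ 5|z − 2|, which is < eps once |z − 2| < eps/5.
Take delta = min(1, eps/5). If 0 < |z − 2| < delta then both bounds hold and |z^2 − 4| ≤ 5|z − 2| < 5·(eps/5) = eps.

delta = min(1, eps/5)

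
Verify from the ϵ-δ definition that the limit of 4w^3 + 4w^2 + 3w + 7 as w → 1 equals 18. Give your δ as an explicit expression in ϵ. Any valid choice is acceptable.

δ = min(2, ϵ/71)

Let ϵ > 0. We want δ > 0 such that 0 < |w − 1| < δ implies |(4w^3 + 4w^2 + 3w + 7) − 18| < ϵ.
(4w^3 + 4w^2 + 3w + 7) − 18 = 4w^3 + 4w^2 + 3w - 11 = (w − 1)(4w^2 + 8w + 11).
So |(4w^3 + 4w^2 + 3w + 7) − 18| = |w − 1|·|4w^2 + 8w + 11|.
Require δ ≤ 2. Then |w − 1| < 2 gives |w| < 3, and by the triangle inequality |4w^2 + 8w + 11| ≤ 4·3^2 + 8·3 + 11 = 71.
Hence |(4w^3 + 4w^2 + 3w + 7) − 18| ≤ 71|w − 1| < ϵ provided |w − 1| < ϵ/71.
Choosing δ = min(2, ϵ/71) ensures both conditions, hence |(4w^3 + 4w^2 + 3w + 7) − 18| < ϵ.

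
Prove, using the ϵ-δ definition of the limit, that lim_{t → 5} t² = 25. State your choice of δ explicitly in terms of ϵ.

Suppose ϵ > 0. We seek δ > 0 with 0 < |t − 5| < δ ⇒ |t² − 25| < ϵ.
Factor: t² − 25 = (t − 5)(t + 5), so |t² − 25| = |t − 5|·|t + 5|.
Impose δ ≤ 1 so that |t| < 6; then |t + 5| ≤ 11.
Hence |t² − 25| ≤ 11|t − 5|, which is < ϵ once |t − 5| < ϵ/11.
Take δ = min(1, ϵ/11). If 0 < |t − 5| < δ then both bounds hold and |t² − 25| ≤ 11|t − 5| < 11·(ϵ/11) = ϵ.

δ = min(1, ϵ/11)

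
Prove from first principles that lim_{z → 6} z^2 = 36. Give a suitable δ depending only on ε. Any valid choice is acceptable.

Fix ε > 0. We seek δ > 0 with 0 < |z − 6| < δ ⇒ |z^2 − 36| < ε.
Factor: z^2 − 36 = (z − 6)(z + 6), so |z^2 − 36| = |z − 6|·|z + 6|.
Restrict δ ≤ 1. Then |z − 6| < 1 gives |z| < 7, so by the triangle inequality |z + 6| ≤ 7 + 6 = 13.
Hence |z^2 − 36| ≤ 13|z − 6|, which is < ε once |z − 6| < ε/13.
Take δ = min(1, ε/13). If 0 < |z − 6| < δ then both bounds hold and |z^2 − 36| ≤ 13|z − 6| < 13·(ε/13) = ε.

δ = min(1, ε/13)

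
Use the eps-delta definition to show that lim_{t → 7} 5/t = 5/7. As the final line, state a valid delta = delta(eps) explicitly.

Let eps > 0. We seek delta > 0 such that 0 < |t − 7| < delta implies |5/t − (5/7)| < eps.
|5/t − (5/7)| = 5·|7 − t|/(7·|t|) = 5|t − 7|/(7|t|).
Require delta ≤ 7/2 so that |t| > 7 − 7/2 = 7/2, hence 7|t| > 49/2.
Then |5/t − (5/7)| < 5|t − 7|/(49/2), which is < eps when |t − 7| < (49/10)eps.
Take delta = min(7/2, (49/10)eps). Then 0 < |t − 7| < delta gives both |t − 7| < 7/2 and |t − 7| < (49/10)eps, so |5/t − (5/7)| < eps.

delta = min(7/2, (49/10)eps)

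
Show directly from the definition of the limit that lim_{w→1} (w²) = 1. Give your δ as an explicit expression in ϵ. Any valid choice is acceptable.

Fix ϵ > 0. We seek δ > 0 with 0 < |w − 1| < δ ⇒ |w² − 1| < ϵ.
Factor: w² − 1 = (w − 1)(w + 1), so |w² − 1| = |w − 1|·|w + 1|.
Restrict δ ≤ 1. Then |w − 1| < 1 gives |w| < 2, so by the triangle inequality |w + 1| ≤ 2 + 1 = 3.
Hence |w² − 1| ≤ 3|w − 1|, which is < ϵ once |w − 1| < ϵ/3.
Take δ = min(1, ϵ/3). If 0 < |w − 1| < δ then both bounds hold and |w² − 1| ≤ 3|w − 1| < 3·(ϵ/3) = ϵ.

δ = min(1, ϵ/3)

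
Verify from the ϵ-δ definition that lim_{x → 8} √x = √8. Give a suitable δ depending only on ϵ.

δ = min(8, √8·ϵ)

Let ϵ > 0 be given. We want δ > 0 such that 0 < |x − 8| < δ implies |√x − √8| < ϵ.
Rationalise: √x − √8 = (x − 8)/(√x + √8), so |√x − √8| = |x − 8|/(√x + √8).
Restrict δ ≤ 8 so that |x − 8| < 8 forces x > 0, and then √x + √8 > √8.
Hence |√x − √8| < |x − 8|/√8, which is < ϵ once |x − 8| < √8·ϵ.
Take δ = min(8, √8·ϵ). If 0 < |x − 8| < δ then x > 0 and |√x − √8| < |x − 8|/√8 < ϵ.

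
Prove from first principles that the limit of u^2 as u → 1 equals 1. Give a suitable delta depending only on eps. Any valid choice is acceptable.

delta = min(1, eps/3)

Suppose eps > 0. We seek delta > 0 with 0 < |u − 1| < delta ⇒ |u^2 − 1| < eps.
Factor: u^2 − 1 = (u − 1)(u + 1), so |u^2 − 1| = |u − 1|·|u + 1|.
Impose delta ≤ 1 so that |u| < 2; then |u + 1| ≤ 3.
Hence |u^2 − 1| ≤ 3|u − 1|, which is < eps once |u − 1| < eps/3.
Take delta = min(1, eps/3). If 0 < |u − 1| < delta then both bounds hold and |u^2 − 1| ≤ 3|u − 1| < 3·(eps/3) = eps.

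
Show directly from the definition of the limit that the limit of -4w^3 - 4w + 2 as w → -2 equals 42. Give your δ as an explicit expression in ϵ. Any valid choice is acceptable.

Let ϵ > 0. We want δ > 0 such that 0 < |w + 2| < δ implies |(-4w^3 - 4w + 2) − 42| < ϵ.
(-4w^3 - 4w + 2) − 42 = -4w^3 - 4w - 40 = (w + 2)(-4w^2 + 8w - 20).
So |(-4w^3 - 4w + 2) − 42| = |w + 2|·|-4w^2 + 8w - 20|.
Require δ ≤ 2. Then |w + 2| < 2 gives |w| < 4, and by the triangle inequality |-4w^2 + 8w - 20| ≤ 4·4^2 + 8·4 + 20 = 116.
Hence |(-4w^3 - 4w + 2) − 42| ≤ 116|w + 2| < ϵ provided |w + 2| < ϵ/116.
Choosing δ = min(2, ϵ/116) ensures both conditions, hence |(-4w^3 - 4w + 2) − 42| < ϵ.

δ = min(2, ϵ/116)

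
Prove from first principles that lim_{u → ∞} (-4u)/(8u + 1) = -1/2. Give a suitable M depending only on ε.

Fix ε > 0. We seek M > 0 such that u > M implies |(-4u)/(8u + 1) + 1/2| < ε.
(-4u)/(8u + 1) + 1/2 = (8(-4u) − (-4)(8u + 1)) / (8(8u + 1)) = 4/(8(8u + 1)).
For u > 0 we have 8u + 1 > 8u, so |(-4u)/(8u + 1) + 1/2| = 4/(8(8u + 1)) < 4/(8·8u) = (1/16)/u.
Thus |(-4u)/(8u + 1) + 1/2| < ε whenever u > (1/16)/ε.
Take M = (1/16)/ε. If u > M then |(-4u)/(8u + 1) + 1/2| < (1/16)/u < ε.

M = (1/16)/ε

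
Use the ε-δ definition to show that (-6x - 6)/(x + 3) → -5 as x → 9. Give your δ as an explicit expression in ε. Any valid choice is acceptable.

δ = min(6, 6ε)

Let ε > 0 be given. We want δ > 0 with 0 < |x − 9| < δ ⇒ |(-6x - 6)/(x + 3) + 5| < ε.
Combining over a common denominator, (-6x - 6)/(x + 3) + 5 = [(-6x - 6)·12 − (-60)·(x + 3)] / [12·(x + 3)] = -12(x − 9) / (12(x + 3)).
So |(-6x - 6)/(x + 3) + 5| = 12|x − 9| / (12·|x + 3|).
Require δ ≤ 6, so |x + 3| ≥ |12| − |x − 9| > 12 − 6 = 6.
Hence |(-6x - 6)/(x + 3) + 5| < 12|x − 9|/(12·6) = (1/6)|x − 9|, which is < ε once |x − 9| < 6ε.
Take δ = min(6, 6ε). Then 0 < |x − 9| < δ forces both bounds, so |(-6x - 6)/(x + 3) + 5| < ε.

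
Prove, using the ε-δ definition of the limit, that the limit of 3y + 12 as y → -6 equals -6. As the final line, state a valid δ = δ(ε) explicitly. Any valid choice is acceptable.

Fix ε > 0. We need δ > 0 so that 0 < |y + 6| < δ implies |(3y + 12) + 6| < ε.
Since (3y + 12) + 6 = 3(y + 6), we have |(3y + 12) + 6| = 3|y + 6|.
Thus it suffices that |y + 6| < ε/3.
Take δ = ε/3. If 0 < |y + 6| < δ then |(3y + 12) + 6| = 3|y + 6| < 3·(ε/3) = ε.

δ = ε/3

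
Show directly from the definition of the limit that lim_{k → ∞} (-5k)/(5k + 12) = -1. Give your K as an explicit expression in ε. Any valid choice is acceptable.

K = (12/5)/ε

Fix ε > 0. For k ≥ 1, |(-5k)/(5k + 12) + 1| = |60|/(5(5k + 12)) = 60/(5(5k + 12)).
Since 5k + 12 ≥ 5k for k ≥ 1, this is ≤ 60/(5·5k) = (12/5)/k.
So |(-5k)/(5k + 12) + 1| < ε whenever k > (12/5)/ε.
Take K = (12/5)/ε. If k > K then |(-5k)/(5k + 12) + 1| ≤ (12/5)/k < ε.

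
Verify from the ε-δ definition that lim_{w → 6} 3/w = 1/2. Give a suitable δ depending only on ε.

Let ε > 0. We seek δ > 0 such that 0 < |w − 6| < δ implies |3/w − (1/2)| < ε.
|3/w − (1/2)| = 3·|6 − w|/(6·|w|) = 3|w − 6|/(6|w|).
Require δ ≤ 3 so that |w| > 6 − 3 = 3, hence 6|w| > 18.
Then |3/w − (1/2)| < 3|w − 6|/18, which is < ε when |w − 6| < 6ε.
Take δ = min(3, 6ε). Then 0 < |w − 6| < δ gives both |w − 6| < 3 and |w − 6| < 6ε, so |3/w − (1/2)| < ε.

δ = min(3, 6ε)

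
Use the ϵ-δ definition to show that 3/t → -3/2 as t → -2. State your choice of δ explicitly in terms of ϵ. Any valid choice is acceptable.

Fix ϵ > 0. We seek δ > 0 such that 0 < |t + 2| < δ implies |3/t + 3/2| < ϵ.
|3/t + 3/2| = 3·|-2 − t|/(2·|t|) = 3|t + 2|/(2|t|).
Restrict δ ≤ 1. Then |t + 2| < 1 gives |t| > 1, so 2|t| > 2.
Then |3/t + 3/2| < 3|t + 2|/2, which is < ϵ when |t + 2| < (2/3)ϵ.
Take δ = min(1, (2/3)ϵ). Then 0 < |t + 2| < δ gives both |t + 2| < 1 and |t + 2| < (2/3)ϵ, so |3/t + 3/2| < ϵ.

δ = min(1, (2/3)ϵ)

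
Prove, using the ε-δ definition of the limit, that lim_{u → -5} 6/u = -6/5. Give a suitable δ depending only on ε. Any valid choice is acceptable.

δ = min(5/2, (25/12)ε)

Let ε > 0 be given. We seek δ > 0 such that 0 < |u + 5| < δ implies |6/u + 6/5| < ε.
|6/u + 6/5| = 6·|-5 − u|/(5·|u|) = 6|u + 5|/(5|u|).
Restrict δ ≤ 5/2. Then |u + 5| < 5/2 gives |u| > 5/2, so 5|u| > 25/2.
Then |6/u + 6/5| < 6|u + 5|/(25/2), which is < ε when |u + 5| < (25/12)ε.
Take δ = min(5/2, (25/12)ε). Then 0 < |u + 5| < δ gives both |u + 5| < 5/2 and |u + 5| < (25/12)ε, so |6/u + 6/5| < ε.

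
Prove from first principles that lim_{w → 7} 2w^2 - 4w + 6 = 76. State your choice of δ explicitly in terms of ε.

Let ε > 0 be given. We want δ > 0 such that 0 < |w − 7| < δ implies |(2w^2 - 4w + 6) − 76| < ε.
(2w^2 - 4w + 6) − 76 = 2w^2 - 4w - 70 = (w − 7)(2w + 10).
So |(2w^2 - 4w + 6) − 76| = |w − 7|·|2w + 10|.
Require δ ≤ 1. Then |w − 7| < 1 gives |w| < 8, and by the triangle inequality |2w + 10| ≤ 2·8 + 10 = 26.
Hence |(2w^2 - 4w + 6) − 76| ≤ 26|w − 7| < ε provided |w − 7| < ε/26.
Choosing δ = min(1, ε/26) ensures both conditions, hence |(2w^2 - 4w + 6) − 76| < ε.

δ = min(1, ε/26)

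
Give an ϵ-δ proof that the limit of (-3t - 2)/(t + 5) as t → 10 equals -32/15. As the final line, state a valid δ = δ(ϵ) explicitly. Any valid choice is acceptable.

δ = min(15/2, (225/26)ϵ)

Fix ϵ > 0. We want δ > 0 with 0 < |t − 10| < δ ⇒ |(-3t - 2)/(t + 5) + 32/15| < ϵ.
Combining over a common denominator, (-3t - 2)/(t + 5) + 32/15 = [(-3t - 2)·15 − (-32)·(t + 5)] / [15·(t + 5)] = -13(t − 10) / (15(t + 5)).
So |(-3t - 2)/(t + 5) + 32/15| = 13|t − 10| / (15·|t + 5|).
Require δ ≤ 15/2, so |t + 5| ≥ |15| − |t − 10| > 15 − 15/2 = 15/2.
Hence |(-3t - 2)/(t + 5) + 32/15| < 13|t − 10|/(15·(15/2)) = (26/225)|t − 10|, which is < ϵ once |t − 10| < (225/26)ϵ.
Take δ = min(15/2, (225/26)ϵ). Then 0 < |t − 10| < δ forces both bounds, so |(-3t - 2)/(t + 5) + 32/15| < ϵ.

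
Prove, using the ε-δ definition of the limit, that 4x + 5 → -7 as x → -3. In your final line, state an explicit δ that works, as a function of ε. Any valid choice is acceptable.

δ = ε/4

Let ε > 0. We need δ > 0 so that 0 < |x + 3| < δ implies |(4x + 5) + 7| < ε.
|(4x + 5) + 7| = |4x + 12| = 4|x + 3|.
So 4|x + 3| < ε exactly when |x + 3| < ε/4.
Choosing δ = ε/4 gives |(4x + 5) + 7| = 4|x + 3| < ε whenever |x + 3| < δ.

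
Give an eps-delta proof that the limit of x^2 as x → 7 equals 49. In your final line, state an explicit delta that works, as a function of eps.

delta = min(1, eps/15)

Suppose eps > 0. We seek delta > 0 with 0 < |x − 7| < delta ⇒ |x^2 − 49| < eps.
Factor: x^2 − 49 = (x − 7)(x + 7), so |x^2 − 49| = |x − 7|·|x + 7|.
Impose delta ≤ 1 so that |x| < 8; then |x + 7| ≤ 15.
Hence |x^2 − 49| ≤ 15|x − 7|, which is < eps once |x − 7| < eps/15.
Take delta = min(1, eps/15). If 0 < |x − 7| < delta then both bounds hold and |x^2 − 49| ≤ 15|x − 7| < 15·(eps/15) = eps.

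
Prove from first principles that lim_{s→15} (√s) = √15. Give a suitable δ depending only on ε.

δ = min(15, √15·ε)

Let ε > 0 be given. We want δ > 0 such that 0 < |s − 15| < δ implies |√s − √15| < ε.
Rationalise: √s − √15 = (s − 15)/(√s + √15), so |√s − √15| = |s − 15|/(√s + √15).
Restrict δ ≤ 15 so that |s − 15| < 15 forces s > 0, and then √s + √15 > √15.
Hence |√s − √15| < |s − 15|/√15, which is < ε once |s − 15| < √15·ε.
Take δ = min(15, √15·ε). If 0 < |s − 15| < δ then s > 0 and |√s − √15| < |s − 15|/√15 < ε.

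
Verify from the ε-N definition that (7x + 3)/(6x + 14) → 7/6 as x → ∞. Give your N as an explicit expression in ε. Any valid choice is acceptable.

N = (20/9)/ε

Fix ε > 0. We seek N > 0 such that x > N implies |(7x + 3)/(6x + 14) − (7/6)| < ε.
(7x + 3)/(6x + 14) − (7/6) = (6(7x + 3) − 7(6x + 14)) / (6(6x + 14)) = -80/(6(6x + 14)).
For x > 0 we have 6x + 14 > 6x, so |(7x + 3)/(6x + 14) − (7/6)| = 80/(6(6x + 14)) < 80/(6·6x) = (20/9)/x.
Thus |(7x + 3)/(6x + 14) − (7/6)| < ε whenever x > (20/9)/ε.
Take N = (20/9)/ε. If x > N then |(7x + 3)/(6x + 14) − (7/6)| < (20/9)/x < ε.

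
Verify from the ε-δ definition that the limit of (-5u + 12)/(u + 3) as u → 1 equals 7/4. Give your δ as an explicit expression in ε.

Suppose ε > 0. We want δ > 0 with 0 < |u − 1| < δ ⇒ |(-5u + 12)/(u + 3) − (7/4)| < ε.
Combining over a common denominator, (-5u + 12)/(u + 3) − (7/4) = [(-5u + 12)·4 − 7·(u + 3)] / [4·(u + 3)] = -27(u − 1) / (4(u + 3)).
So |(-5u + 12)/(u + 3) − (7/4)| = 27|u − 1| / (4·|u + 3|).
Restrict δ ≤ 2. Then |u − 1| < 2 gives |u + 3| = |(u − 1) + 4| ≥ 4 − 2 = 2.
Hence |(-5u + 12)/(u + 3) − (7/4)| < 27|u − 1|/(4·2) = (27/8)|u − 1|, which is < ε once |u − 1| < (8/27)ε.
Take δ = min(2, (8/27)ε). Then 0 < |u − 1| < δ forces both bounds, so |(-5u + 12)/(u + 3) − (7/4)| < ε.

δ = min(2, (8/27)ε)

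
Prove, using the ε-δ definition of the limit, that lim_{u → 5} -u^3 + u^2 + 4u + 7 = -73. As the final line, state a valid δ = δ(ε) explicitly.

Let ε > 0. We want δ > 0 such that 0 < |u − 5| < δ implies |(-u^3 + u^2 + 4u + 7) + 73| < ε.
(-u^3 + u^2 + 4u + 7) + 73 = -u^3 + u^2 + 4u + 80 = (u − 5)(-u^2 - 4u - 16).
So |(-u^3 + u^2 + 4u + 7) + 73| = |u − 5|·|-u^2 - 4u - 16|.
Assume first that |u − 5| < 2, so |u| < 7. Then |-u^2 - 4u - 16| ≤ 7^2 + 4·7 + 16 = 93.
Hence |(-u^3 + u^2 + 4u + 7) + 73| ≤ 93|u − 5| < ε provided |u − 5| < ε/93.
Take δ = min(2, ε/93). Then 0 < |u − 5| < δ gives both |u − 5| < 2 and |u − 5| < ε/93, so |(-u^3 + u^2 + 4u + 7) + 73| < ε.

δ = min(2, ε/93)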